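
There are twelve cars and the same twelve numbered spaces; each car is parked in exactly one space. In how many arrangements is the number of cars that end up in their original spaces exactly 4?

Choose which 4 of the 12 are fixed: C(12,4) = 495.
The other 8 form a derangement: !8 = 14833.
Total: 495 × 14833 = 7342335.

7342335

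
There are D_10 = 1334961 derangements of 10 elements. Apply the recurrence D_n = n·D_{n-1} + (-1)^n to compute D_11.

14684570

D_11 = 11·1334961 - 1 = 14684570.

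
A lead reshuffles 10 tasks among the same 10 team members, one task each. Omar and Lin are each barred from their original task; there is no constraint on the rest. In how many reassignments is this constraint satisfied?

Let A_j be the event that the j-th constrained one is fixed. By inclusion-exclusion over the 2 events:
Σ_{j=0}^{2} (-1)^j C(2,j)(10-j)!
= C(2,0)·10! - C(2,1)·9! + C(2,2)·8!
= 3628800 - 725760 + 40320
= 2943360

2943360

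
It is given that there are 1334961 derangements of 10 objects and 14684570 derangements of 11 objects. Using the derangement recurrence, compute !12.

176214841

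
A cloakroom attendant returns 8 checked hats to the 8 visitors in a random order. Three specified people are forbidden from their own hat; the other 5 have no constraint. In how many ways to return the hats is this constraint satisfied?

Let A_j be the event that the j-th constrained one is fixed. By inclusion-exclusion over the 3 events:
Σ_{j=0}^{3} (-1)^j C(3,j)(8-j)!
= C(3,0)·8! - C(3,1)·7! + C(3,2)·6! - C(3,3)·5!
= 40320 - 15120 + 2160 - 120
= 27240

27240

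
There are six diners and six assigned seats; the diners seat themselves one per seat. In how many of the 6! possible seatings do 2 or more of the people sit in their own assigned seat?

191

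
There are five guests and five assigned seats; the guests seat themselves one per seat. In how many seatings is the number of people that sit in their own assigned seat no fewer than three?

# with exactly i fixed is C(5,i)·!(5-i); sum over i=3..5:
  i=3: C(5,3)·!2 = 10·1 = 10
  i=4: C(5,4)·!1 = 5·0 = 0
  i=5: C(5,5)·!0 = 1·1 = 1
Total = 11.

11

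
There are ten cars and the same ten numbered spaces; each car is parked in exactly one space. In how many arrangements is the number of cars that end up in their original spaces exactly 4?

55650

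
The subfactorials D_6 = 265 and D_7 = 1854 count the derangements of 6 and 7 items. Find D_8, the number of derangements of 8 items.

14833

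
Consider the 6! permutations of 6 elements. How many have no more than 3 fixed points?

Sum C(6,i)·!(6-i) for i = 0..3:
  i=0: C(6,0)·!6 = 1·265 = 265
  i=1: C(6,1)·!5 = 6·44 = 264
  i=2: C(6,2)·!4 = 15·9 = 135
  i=3: C(6,3)·!3 = 20·2 = 40
Total = 704.

704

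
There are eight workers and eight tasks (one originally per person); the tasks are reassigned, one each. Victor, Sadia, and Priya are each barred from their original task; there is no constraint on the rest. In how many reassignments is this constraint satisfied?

Inclusion-exclusion on the 3 forbidden self-matches:
Σ_{j=0}^{3} (-1)^j C(3,j)(8-j)!
= C(3,0)·8! - C(3,1)·7! + C(3,2)·6! - C(3,3)·5!
= 40320 - 15120 + 2160 - 120
= 27240

27240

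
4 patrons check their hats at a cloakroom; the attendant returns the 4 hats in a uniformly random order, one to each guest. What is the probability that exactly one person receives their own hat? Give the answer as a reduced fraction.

1/3

Favorable outcomes: C(4,1)·!3 = 4·2 = 8.
Total outcomes: 4! = 24.
Probability = 8/24 = 1/3.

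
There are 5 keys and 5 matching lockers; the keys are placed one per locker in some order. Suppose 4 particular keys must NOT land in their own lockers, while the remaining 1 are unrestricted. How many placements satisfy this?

53

Inclusion-exclusion on the 4 forbidden self-matches:
Σ_{j=0}^{4} (-1)^j C(4,j)(5-j)!
= C(4,0)·5! - C(4,1)·4! + C(4,2)·3! - C(4,3)·2! + C(4,4)·1!
= 120 - 96 + 36 - 8 + 1
= 53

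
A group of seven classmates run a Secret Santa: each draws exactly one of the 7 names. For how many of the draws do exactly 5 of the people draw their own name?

Choose which 5 of the 7 are fixed: C(7,5) = 21.
The remaining 2 must be deranged: !2 = 1.
Total: 21 × 1 = 21.

21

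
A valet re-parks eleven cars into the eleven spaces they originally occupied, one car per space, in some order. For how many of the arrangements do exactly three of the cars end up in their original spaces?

2447445

Pick the 3 fixed positions: C(11,3) = 165 ways.
The other 8 form a derangement: !8 = 14833.
Total: 165 × 14833 = 2447445.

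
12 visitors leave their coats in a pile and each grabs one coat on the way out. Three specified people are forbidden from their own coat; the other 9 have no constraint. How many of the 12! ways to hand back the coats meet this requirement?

Inclusion-exclusion on the 3 forbidden self-matches:
Σ_{j=0}^{3} (-1)^j C(3,j)(12-j)!
= C(3,0)·12! - C(3,1)·11! + C(3,2)·10! - C(3,3)·9!
= 479001600 - 119750400 + 10886400 - 362880
= 369774720

369774720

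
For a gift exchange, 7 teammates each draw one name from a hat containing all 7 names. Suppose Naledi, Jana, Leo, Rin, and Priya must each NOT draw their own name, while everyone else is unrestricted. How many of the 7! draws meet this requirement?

2428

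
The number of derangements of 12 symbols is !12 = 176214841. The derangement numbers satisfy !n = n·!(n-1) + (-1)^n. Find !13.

!13 = 13·176214841 - 1 = 2290792932.

2290792932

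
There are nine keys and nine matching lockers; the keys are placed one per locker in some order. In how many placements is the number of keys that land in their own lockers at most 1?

266993

Sum C(9,i)·!(9-i) for i = 0..1:
  i=0: C(9,0)·!9 = 1·133496 = 133496
  i=1: C(9,1)·!8 = 9·14833 = 133497
Total = 266993.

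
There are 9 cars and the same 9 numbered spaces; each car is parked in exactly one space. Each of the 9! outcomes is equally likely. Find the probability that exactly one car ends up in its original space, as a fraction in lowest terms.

2119/5760

Favorable outcomes: C(9,1)·!8 = 9·14833 = 133497.
Total outcomes: 9! = 362880.
Probability = 133497/362880 = 2119/5760.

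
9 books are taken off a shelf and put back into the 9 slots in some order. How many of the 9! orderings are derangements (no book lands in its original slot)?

The number of derangements of 9 is !9 = Σ_{k=0}^{9} (-1)^k·9!/k!
= 9! - 9!/1! + 9!/2! - 9!/3! + 9!/4! - 9!/5! + 9!/6! - 9!/7! + 9!/8! - 9!/9!
= 362880 - 362880 + 181440 - 60480 + 15120 - 3024 + 504 - 72 + 9 - 1
= 133496

133496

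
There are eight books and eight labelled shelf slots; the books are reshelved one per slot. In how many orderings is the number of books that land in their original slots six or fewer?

# with exactly i fixed is C(8,i)·!(8-i); sum over i=0..6:
  i=0: C(8,0)·!8 = 1·14833 = 14833
  i=1: C(8,1)·!7 = 8·1854 = 14832
  i=2: C(8,2)·!6 = 28·265 = 7420
  i=3: C(8,3)·!5 = 56·44 = 2464
  i=4: C(8,4)·!4 = 70·9 = 630
  i=5: C(8,5)·!3 = 56·2 = 112
  i=6: C(8,6)·!2 = 28·1 = 28
Total = 40319.

40319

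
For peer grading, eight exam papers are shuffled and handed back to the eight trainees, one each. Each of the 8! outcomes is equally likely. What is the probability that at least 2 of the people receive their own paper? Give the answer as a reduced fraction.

2131/8064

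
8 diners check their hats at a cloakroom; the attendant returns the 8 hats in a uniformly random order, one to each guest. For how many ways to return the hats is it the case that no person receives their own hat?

14833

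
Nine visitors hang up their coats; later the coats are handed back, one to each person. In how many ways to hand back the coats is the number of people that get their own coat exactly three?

Choose which 3 of the 9 are fixed: C(9,3) = 84.
The remaining 6 must be deranged: !6 = 265.
Total: 84 × 265 = 22260.

22260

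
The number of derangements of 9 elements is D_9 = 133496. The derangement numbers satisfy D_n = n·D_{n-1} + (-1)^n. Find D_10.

1334961

D_10 = 10·133496 + 1 = 1334961.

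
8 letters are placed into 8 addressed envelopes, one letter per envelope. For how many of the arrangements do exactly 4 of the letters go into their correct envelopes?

630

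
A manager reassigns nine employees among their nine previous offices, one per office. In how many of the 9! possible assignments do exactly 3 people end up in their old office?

22260

Pick the 3 fixed positions: C(9,3) = 84 ways.
The other 6 form a derangement: !6 = 265.
Total: 84 × 265 = 22260.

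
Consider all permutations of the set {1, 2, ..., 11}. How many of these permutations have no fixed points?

14684570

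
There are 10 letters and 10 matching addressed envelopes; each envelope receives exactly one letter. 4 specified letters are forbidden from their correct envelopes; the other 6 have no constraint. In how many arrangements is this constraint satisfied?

2399760

Inclusion-exclusion on the 4 forbidden self-matches:
Σ_{j=0}^{4} (-1)^j C(4,j)(10-j)!
= C(4,0)·10! - C(4,1)·9! + C(4,2)·8! - C(4,3)·7! + C(4,4)·6!
= 3628800 - 1451520 + 241920 - 20160 + 720
= 2399760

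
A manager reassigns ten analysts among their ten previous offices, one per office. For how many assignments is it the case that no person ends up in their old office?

!10 = 10! · Σ_{k=0}^{10} (-1)^k/k!
= 10! - 10!/1! + 10!/2! - 10!/3! + 10!/4! - 10!/5! + 10!/6! - 10!/7! + 10!/8! - 10!/9! + 10!/10!
= 3628800 - 3628800 + 1814400 - 604800 + 151200 - 30240 + 5040 - 720 + 90 - 10 + 1
= 1334961

1334961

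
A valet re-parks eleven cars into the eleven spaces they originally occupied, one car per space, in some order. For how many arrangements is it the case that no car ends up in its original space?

The subfactorial !11 = [11!/e] (nearest integer).
11! = 39916800, and 39916800/e ≈ 14684570.08, so !11 = 14684570.

14684570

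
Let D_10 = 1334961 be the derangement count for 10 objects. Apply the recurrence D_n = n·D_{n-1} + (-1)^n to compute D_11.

D_11 = 11·1334961 - 1 = 14684570.

14684570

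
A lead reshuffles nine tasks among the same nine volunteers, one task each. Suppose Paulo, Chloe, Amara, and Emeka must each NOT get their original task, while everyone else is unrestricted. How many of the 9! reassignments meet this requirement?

229080

Let A_j be the event that the j-th constrained one is fixed. By inclusion-exclusion over the 4 events:
Σ_{j=0}^{4} (-1)^j C(4,j)(9-j)!
= C(4,0)·9! - C(4,1)·8! + C(4,2)·7! - C(4,3)·6! + C(4,4)·5!
= 362880 - 161280 + 30240 - 2880 + 120
= 229080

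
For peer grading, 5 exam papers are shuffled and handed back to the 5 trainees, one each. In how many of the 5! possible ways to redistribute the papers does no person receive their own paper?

44

By inclusion-exclusion, !5 = Σ (-1)^k · 5!/k! for k=0..5
= 5! - 5!/1! + 5!/2! - 5!/3! + 5!/4! - 5!/5!
= 120 - 120 + 60 - 20 + 5 - 1
= 44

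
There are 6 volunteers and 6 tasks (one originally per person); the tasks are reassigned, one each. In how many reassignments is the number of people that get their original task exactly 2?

135

Pick the 2 fixed positions: C(6,2) = 15 ways.
The remaining 4 must be deranged: !4 = 9.
Total: 15 × 9 = 135.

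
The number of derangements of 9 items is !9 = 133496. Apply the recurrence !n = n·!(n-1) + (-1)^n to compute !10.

1334961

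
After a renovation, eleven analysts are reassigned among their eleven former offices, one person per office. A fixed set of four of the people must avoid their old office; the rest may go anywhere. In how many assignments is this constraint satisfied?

27422640

Inclusion-exclusion on the 4 forbidden self-matches:
Σ_{j=0}^{4} (-1)^j C(4,j)(11-j)!
= C(4,0)·11! - C(4,1)·10! + C(4,2)·9! - C(4,3)·8! + C(4,4)·7!
= 39916800 - 14515200 + 2177280 - 161280 + 5040
= 27422640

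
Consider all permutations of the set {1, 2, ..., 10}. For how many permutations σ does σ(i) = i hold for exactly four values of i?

Pick the 4 fixed positions: C(10,4) = 210 ways.
The remaining 6 must be deranged: !6 = 265.
Total: 210 × 265 = 55650.

55650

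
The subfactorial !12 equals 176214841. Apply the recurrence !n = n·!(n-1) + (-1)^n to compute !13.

!13 = 13·176214841 - 1 = 2290792932.

2290792932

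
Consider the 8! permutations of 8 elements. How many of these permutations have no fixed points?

14833

The number of derangements of 8 is !8 = Σ_{k=0}^{8} (-1)^k·8!/k!
= 8! - 8!/1! + 8!/2! - 8!/3! + 8!/4! - 8!/5! + 8!/6! - 8!/7! + 8!/8!
= 40320 - 40320 + 20160 - 6720 + 1680 - 336 + 56 - 8 + 1
= 14833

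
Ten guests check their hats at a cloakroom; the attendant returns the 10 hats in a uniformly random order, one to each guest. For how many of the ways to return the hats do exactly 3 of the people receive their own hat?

222480

Pick the 3 fixed positions: C(10,3) = 120 ways.
The other 7 form a derangement: !7 = 1854.
Total: 120 × 1854 = 222480.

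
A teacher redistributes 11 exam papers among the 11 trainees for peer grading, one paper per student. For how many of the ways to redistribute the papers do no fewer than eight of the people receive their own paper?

386

Sum C(11,i)·!(11-i) for i = 8..11:
  i=8: C(11,8)·!3 = 165·2 = 330
  i=9: C(11,9)·!2 = 55·1 = 55
  i=10: C(11,10)·!1 = 11·0 = 0
  i=11: C(11,11)·!0 = 1·1 = 1
Total = 386.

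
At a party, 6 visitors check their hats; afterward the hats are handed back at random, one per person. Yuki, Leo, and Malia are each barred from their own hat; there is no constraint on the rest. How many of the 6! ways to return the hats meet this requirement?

Let A_j be the event that the j-th constrained one is fixed. By inclusion-exclusion over the 3 events:
Σ_{j=0}^{3} (-1)^j C(3,j)(6-j)!
= C(3,0)·6! - C(3,1)·5! + C(3,2)·4! - C(3,3)·3!
= 720 - 360 + 72 - 6
= 426

426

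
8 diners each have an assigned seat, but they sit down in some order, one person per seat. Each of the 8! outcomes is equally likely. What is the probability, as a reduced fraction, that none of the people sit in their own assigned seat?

2119/5760

Favorable outcomes: !8 = 14833.
Total outcomes: 8! = 40320.
Probability = 14833/40320 = 2119/5760.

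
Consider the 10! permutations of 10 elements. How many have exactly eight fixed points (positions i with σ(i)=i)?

45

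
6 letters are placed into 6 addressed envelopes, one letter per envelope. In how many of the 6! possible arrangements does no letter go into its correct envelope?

265

The subfactorial !6 = [6!/e] (nearest integer).
6! = 720, and 720/e ≈ 264.87, so !6 = 265.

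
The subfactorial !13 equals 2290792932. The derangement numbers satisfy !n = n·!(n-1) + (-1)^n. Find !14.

!14 = 14·2290792932 + 1 = 32071101049.

32071101049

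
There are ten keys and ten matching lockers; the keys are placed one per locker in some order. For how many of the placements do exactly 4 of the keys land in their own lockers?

Choose which 4 of the 10 are fixed: C(10,4) = 210.
The remaining 6 must be deranged: !6 = 265.
Total: 210 × 265 = 55650.

55650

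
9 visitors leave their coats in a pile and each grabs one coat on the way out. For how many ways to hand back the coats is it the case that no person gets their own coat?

133496

Recurrence: !9 = 8·(!8 + !7).
!9 = 8·(14833 + 1854) = 8·16687 = 133496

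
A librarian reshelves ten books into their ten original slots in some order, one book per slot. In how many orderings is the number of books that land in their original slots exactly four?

55650

Pick the 4 fixed positions: C(10,4) = 210 ways.
The other 6 form a derangement: !6 = 265.
Total: 210 × 265 = 55650.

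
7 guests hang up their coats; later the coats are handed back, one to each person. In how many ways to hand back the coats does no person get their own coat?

1854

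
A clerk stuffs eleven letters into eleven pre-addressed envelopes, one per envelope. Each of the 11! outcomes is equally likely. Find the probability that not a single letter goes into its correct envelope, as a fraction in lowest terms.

Favorable outcomes: !11 = 14684570.
Total outcomes: 11! = 39916800.
Probability = 14684570/39916800 = 1468457/3991680.

1468457/3991680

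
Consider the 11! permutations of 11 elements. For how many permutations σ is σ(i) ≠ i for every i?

14684570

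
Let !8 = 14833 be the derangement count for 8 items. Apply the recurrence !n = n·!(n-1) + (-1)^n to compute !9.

133496

!9 = 9·14833 - 1 = 133496.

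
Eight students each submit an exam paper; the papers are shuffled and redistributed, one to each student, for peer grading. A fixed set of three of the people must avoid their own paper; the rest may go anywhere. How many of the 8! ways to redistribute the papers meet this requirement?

Inclusion-exclusion on the 3 forbidden self-matches:
Σ_{j=0}^{3} (-1)^j C(3,j)(8-j)!
= C(3,0)·8! - C(3,1)·7! + C(3,2)·6! - C(3,3)·5!
= 40320 - 15120 + 2160 - 120
= 27240

27240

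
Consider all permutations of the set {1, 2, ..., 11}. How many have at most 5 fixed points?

39893116

Sum C(11,i)·!(11-i) for i = 0..5:
  i=0: C(11,0)·!11 = 1·14684570 = 14684570
  i=1: C(11,1)·!10 = 11·1334961 = 14684571
  i=2: C(11,2)·!9 = 55·133496 = 7342280
  i=3: C(11,3)·!8 = 165·14833 = 2447445
  i=4: C(11,4)·!7 = 330·1854 = 611820
  i=5: C(11,5)·!6 = 462·265 = 122430
Total = 39893116.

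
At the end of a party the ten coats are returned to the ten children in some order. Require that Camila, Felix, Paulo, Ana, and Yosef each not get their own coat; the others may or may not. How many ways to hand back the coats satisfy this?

2170680

Let A_j be the event that the j-th constrained one is fixed. By inclusion-exclusion over the 5 events:
Σ_{j=0}^{5} (-1)^j C(5,j)(10-j)!
= C(5,0)·10! - C(5,1)·9! + C(5,2)·8! - C(5,3)·7! + C(5,4)·6! - C(5,5)·5!
= 3628800 - 1814400 + 403200 - 50400 + 3600 - 120
= 2170680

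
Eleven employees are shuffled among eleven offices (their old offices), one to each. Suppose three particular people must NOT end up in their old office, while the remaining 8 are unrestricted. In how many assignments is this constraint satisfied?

Let A_j be the event that the j-th constrained one is fixed. By inclusion-exclusion over the 3 events:
Σ_{j=0}^{3} (-1)^j C(3,j)(11-j)!
= C(3,0)·11! - C(3,1)·10! + C(3,2)·9! - C(3,3)·8!
= 39916800 - 10886400 + 1088640 - 40320
= 30078720

30078720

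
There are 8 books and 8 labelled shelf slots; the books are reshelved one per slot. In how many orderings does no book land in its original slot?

Use !n = n·!(n-1) + (-1)^n.
!8 = 8·1854 + 1 = 14833

14833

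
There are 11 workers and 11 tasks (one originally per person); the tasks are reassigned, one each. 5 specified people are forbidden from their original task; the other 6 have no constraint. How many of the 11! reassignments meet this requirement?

Let A_j be the event that the j-th constrained one is fixed. By inclusion-exclusion over the 5 events:
Σ_{j=0}^{5} (-1)^j C(5,j)(11-j)!
= C(5,0)·11! - C(5,1)·10! + C(5,2)·9! - C(5,3)·8! + C(5,4)·7! - C(5,5)·6!
= 39916800 - 18144000 + 3628800 - 403200 + 25200 - 720
= 25022880

25022880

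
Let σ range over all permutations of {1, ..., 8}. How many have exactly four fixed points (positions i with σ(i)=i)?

Choose which 4 of the 8 are fixed: C(8,4) = 70.
The other 4 form a derangement: !4 = 9.
Total: 70 × 9 = 630.

630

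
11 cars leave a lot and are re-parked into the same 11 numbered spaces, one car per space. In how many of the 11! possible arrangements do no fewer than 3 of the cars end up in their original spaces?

3205379

# with exactly i fixed is C(11,i)·!(11-i); sum over i=3..11:
  i=3: C(11,3)·!8 = 165·14833 = 2447445
  i=4: C(11,4)·!7 = 330·1854 = 611820
  i=5: C(11,5)·!6 = 462·265 = 122430
  i=6: C(11,6)·!5 = 462·44 = 20328
  i=7: C(11,7)·!4 = 330·9 = 2970
  i=8: C(11,8)·!3 = 165·2 = 330
  i=9: C(11,9)·!2 = 55·1 = 55
  i=10: C(11,10)·!1 = 11·0 = 0
  i=11: C(11,11)·!0 = 1·1 = 1
Total = 3205379.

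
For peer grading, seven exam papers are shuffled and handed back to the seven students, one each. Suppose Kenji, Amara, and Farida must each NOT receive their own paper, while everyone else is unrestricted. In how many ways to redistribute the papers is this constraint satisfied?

3216

Inclusion-exclusion on the 3 forbidden self-matches:
Σ_{j=0}^{3} (-1)^j C(3,j)(7-j)!
= C(3,0)·7! - C(3,1)·6! + C(3,2)·5! - C(3,3)·4!
= 5040 - 2160 + 360 - 24
= 3216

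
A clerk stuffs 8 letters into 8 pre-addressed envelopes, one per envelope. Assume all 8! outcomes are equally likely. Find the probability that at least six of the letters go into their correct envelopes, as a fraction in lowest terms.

Favorable outcomes: Σ_{i≥6} C(8,i)·!(8-i) = 28·1 + 8·0 + 1·1 = 29.
Total outcomes: 8! = 40320.
Probability = 29/40320 = 29/40320.

29/40320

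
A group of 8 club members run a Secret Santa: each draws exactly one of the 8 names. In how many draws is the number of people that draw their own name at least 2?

10655

Sum C(8,i)·!(8-i) for i = 2..8:
  i=2: C(8,2)·!6 = 28·265 = 7420
  i=3: C(8,3)·!5 = 56·44 = 2464
  i=4: C(8,4)·!4 = 70·9 = 630
  i=5: C(8,5)·!3 = 56·2 = 112
  i=6: C(8,6)·!2 = 28·1 = 28
  i=7: C(8,7)·!1 = 8·0 = 0
  i=8: C(8,8)·!0 = 1·1 = 1
Total = 10655.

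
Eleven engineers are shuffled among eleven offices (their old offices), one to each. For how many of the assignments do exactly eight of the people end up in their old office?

330

Choose which 8 of the 11 are fixed: C(11,8) = 165.
The remaining 3 must be deranged: !3 = 2.
Total: 165 × 2 = 330.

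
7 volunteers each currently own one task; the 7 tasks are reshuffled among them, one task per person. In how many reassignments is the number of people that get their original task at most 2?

4633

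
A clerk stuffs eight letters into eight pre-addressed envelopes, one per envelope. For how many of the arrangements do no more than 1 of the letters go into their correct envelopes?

Sum C(8,i)·!(8-i) for i = 0..1:
  i=0: C(8,0)·!8 = 1·14833 = 14833
  i=1: C(8,1)·!7 = 8·1854 = 14832
Total = 29665.

29665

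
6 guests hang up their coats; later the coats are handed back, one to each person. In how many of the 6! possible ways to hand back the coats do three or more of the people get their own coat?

# with exactly i fixed is C(6,i)·!(6-i); sum over i=3..6:
  i=3: C(6,3)·!3 = 20·2 = 40
  i=4: C(6,4)·!2 = 15·1 = 15
  i=5: C(6,5)·!1 = 6·0 = 0
  i=6: C(6,6)·!0 = 1·1 = 1
Total = 56.

56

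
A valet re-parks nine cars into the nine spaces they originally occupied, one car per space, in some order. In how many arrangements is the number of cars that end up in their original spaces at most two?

333737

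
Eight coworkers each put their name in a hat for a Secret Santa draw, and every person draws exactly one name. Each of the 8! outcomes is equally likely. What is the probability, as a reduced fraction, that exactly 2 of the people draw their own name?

53/288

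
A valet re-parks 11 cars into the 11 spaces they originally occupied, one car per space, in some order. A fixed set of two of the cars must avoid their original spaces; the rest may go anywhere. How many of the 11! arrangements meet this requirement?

33022080

Let A_j be the event that the j-th constrained one is fixed. By inclusion-exclusion over the 2 events:
Σ_{j=0}^{2} (-1)^j C(2,j)(11-j)!
= C(2,0)·11! - C(2,1)·10! + C(2,2)·9!
= 39916800 - 7257600 + 362880
= 33022080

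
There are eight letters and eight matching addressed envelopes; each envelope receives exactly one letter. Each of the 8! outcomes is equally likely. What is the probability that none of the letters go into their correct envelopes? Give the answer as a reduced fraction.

2119/5760

Favorable outcomes: !8 = 14833.
Total outcomes: 8! = 40320.
Probability = 14833/40320 = 2119/5760.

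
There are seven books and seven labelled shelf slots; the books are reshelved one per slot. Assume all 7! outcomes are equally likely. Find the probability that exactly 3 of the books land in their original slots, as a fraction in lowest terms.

Favorable outcomes: C(7,3)·!4 = 35·9 = 315.
Total outcomes: 7! = 5040.
Probability = 315/5040 = 1/16.

1/16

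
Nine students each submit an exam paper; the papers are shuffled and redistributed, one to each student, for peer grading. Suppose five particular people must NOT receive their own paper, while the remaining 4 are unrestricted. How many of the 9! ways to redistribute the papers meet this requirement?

205056

Inclusion-exclusion on the 5 forbidden self-matches:
Σ_{j=0}^{5} (-1)^j C(5,j)(9-j)!
= C(5,0)·9! - C(5,1)·8! + C(5,2)·7! - C(5,3)·6! + C(5,4)·5! - C(5,5)·4!
= 362880 - 201600 + 50400 - 7200 + 600 - 24
= 205056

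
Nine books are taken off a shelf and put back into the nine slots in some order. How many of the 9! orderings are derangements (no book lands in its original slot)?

133496

The subfactorial !9 = [9!/e] (nearest integer).
9! = 362880, and 362880/e ≈ 133496.09, so !9 = 133496.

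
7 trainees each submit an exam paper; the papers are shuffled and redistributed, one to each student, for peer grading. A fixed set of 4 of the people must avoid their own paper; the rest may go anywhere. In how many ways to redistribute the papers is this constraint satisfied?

Let A_j be the event that the j-th constrained one is fixed. By inclusion-exclusion over the 4 events:
Σ_{j=0}^{4} (-1)^j C(4,j)(7-j)!
= C(4,0)·7! - C(4,1)·6! + C(4,2)·5! - C(4,3)·4! + C(4,4)·3!
= 5040 - 2880 + 720 - 96 + 6
= 2790

2790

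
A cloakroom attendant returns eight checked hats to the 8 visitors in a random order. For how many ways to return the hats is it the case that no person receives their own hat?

14833

By inclusion-exclusion, !8 = Σ (-1)^k · 8!/k! for k=0..8
= 8! - 8!/1! + 8!/2! - 8!/3! + 8!/4! - 8!/5! + 8!/6! - 8!/7! + 8!/8!
= 40320 - 40320 + 20160 - 6720 + 1680 - 336 + 56 - 8 + 1
= 14833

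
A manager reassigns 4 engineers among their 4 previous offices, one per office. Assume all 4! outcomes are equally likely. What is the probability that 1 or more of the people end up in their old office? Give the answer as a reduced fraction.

Favorable outcomes: Σ_{i≥1} C(4,i)·!(4-i) = 4·2 + 6·1 + 4·0 + 1·1 = 15.
Total outcomes: 4! = 24.
Probability = 15/24 = 5/8.

5/8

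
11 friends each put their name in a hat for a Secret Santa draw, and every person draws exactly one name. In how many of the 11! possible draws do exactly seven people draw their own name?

Pick the 7 fixed positions: C(11,7) = 330 ways.
The remaining 4 must be deranged: !4 = 9.
Total: 330 × 9 = 2970.

2970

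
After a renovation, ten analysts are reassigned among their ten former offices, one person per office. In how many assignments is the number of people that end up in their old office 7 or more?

286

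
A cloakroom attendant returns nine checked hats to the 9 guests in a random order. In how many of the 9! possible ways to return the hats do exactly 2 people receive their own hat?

Choose which 2 of the 9 are fixed: C(9,2) = 36.
The remaining 7 must be deranged: !7 = 1854.
Total: 36 × 1854 = 66744.

66744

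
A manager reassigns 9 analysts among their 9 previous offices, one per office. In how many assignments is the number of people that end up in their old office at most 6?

Sum C(9,i)·!(9-i) for i = 0..6:
  i=0: C(9,0)·!9 = 1·133496 = 133496
  i=1: C(9,1)·!8 = 9·14833 = 133497
  i=2: C(9,2)·!7 = 36·1854 = 66744
  i=3: C(9,3)·!6 = 84·265 = 22260
  i=4: C(9,4)·!5 = 126·44 = 5544
  i=5: C(9,5)·!4 = 126·9 = 1134
  i=6: C(9,6)·!3 = 84·2 = 168
Total = 362843.

362843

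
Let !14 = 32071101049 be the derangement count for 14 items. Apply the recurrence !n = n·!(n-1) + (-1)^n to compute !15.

481066515734

!15 = 15·32071101049 - 1 = 481066515734.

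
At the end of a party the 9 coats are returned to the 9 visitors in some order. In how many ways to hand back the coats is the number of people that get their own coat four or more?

6883

Sum C(9,i)·!(9-i) for i = 4..9:
  i=4: C(9,4)·!5 = 126·44 = 5544
  i=5: C(9,5)·!4 = 126·9 = 1134
  i=6: C(9,6)·!3 = 84·2 = 168
  i=7: C(9,7)·!2 = 36·1 = 36
  i=8: C(9,8)·!1 = 9·0 = 0
  i=9: C(9,9)·!0 = 1·1 = 1
Total = 6883.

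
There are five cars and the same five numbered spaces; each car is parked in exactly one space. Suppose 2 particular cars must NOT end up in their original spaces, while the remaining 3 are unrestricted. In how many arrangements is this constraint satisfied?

Inclusion-exclusion on the 2 forbidden self-matches:
Σ_{j=0}^{2} (-1)^j C(2,j)(5-j)!
= C(2,0)·5! - C(2,1)·4! + C(2,2)·3!
= 120 - 48 + 6
= 78

78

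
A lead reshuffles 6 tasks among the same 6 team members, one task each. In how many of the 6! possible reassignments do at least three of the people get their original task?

# with exactly i fixed is C(6,i)·!(6-i); sum over i=3..6:
  i=3: C(6,3)·!3 = 20·2 = 40
  i=4: C(6,4)·!2 = 15·1 = 15
  i=5: C(6,5)·!1 = 6·0 = 0
  i=6: C(6,6)·!0 = 1·1 = 1
Total = 56.

56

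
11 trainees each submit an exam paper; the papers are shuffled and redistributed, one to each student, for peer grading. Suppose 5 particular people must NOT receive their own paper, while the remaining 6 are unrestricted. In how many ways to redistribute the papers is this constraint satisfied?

25022880

Inclusion-exclusion on the 5 forbidden self-matches:
Σ_{j=0}^{5} (-1)^j C(5,j)(11-j)!
= C(5,0)·11! - C(5,1)·10! + C(5,2)·9! - C(5,3)·8! + C(5,4)·7! - C(5,5)·6!
= 39916800 - 18144000 + 3628800 - 403200 + 25200 - 720
= 25022880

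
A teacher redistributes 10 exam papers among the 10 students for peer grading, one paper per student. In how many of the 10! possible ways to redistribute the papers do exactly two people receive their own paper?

Choose which 2 of the 10 are fixed: C(10,2) = 45.
The other 8 form a derangement: !8 = 14833.
Total: 45 × 14833 = 667485.

667485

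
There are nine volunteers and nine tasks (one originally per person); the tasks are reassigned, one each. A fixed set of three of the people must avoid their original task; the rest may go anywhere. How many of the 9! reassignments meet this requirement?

256320

Inclusion-exclusion on the 3 forbidden self-matches:
Σ_{j=0}^{3} (-1)^j C(3,j)(9-j)!
= C(3,0)·9! - C(3,1)·8! + C(3,2)·7! - C(3,3)·6!
= 362880 - 120960 + 15120 - 720
= 256320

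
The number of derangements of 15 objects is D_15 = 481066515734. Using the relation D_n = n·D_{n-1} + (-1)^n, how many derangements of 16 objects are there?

D_16 = 16·481066515734 + 1 = 7697064251745.

7697064251745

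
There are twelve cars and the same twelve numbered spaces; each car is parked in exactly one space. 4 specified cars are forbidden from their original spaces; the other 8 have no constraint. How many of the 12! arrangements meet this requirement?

Inclusion-exclusion on the 4 forbidden self-matches:
Σ_{j=0}^{4} (-1)^j C(4,j)(12-j)!
= C(4,0)·12! - C(4,1)·11! + C(4,2)·10! - C(4,3)·9! + C(4,4)·8!
= 479001600 - 159667200 + 21772800 - 1451520 + 40320
= 339696000

339696000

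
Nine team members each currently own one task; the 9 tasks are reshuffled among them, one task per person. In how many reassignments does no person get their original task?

The number of derangements of 9 is !9 = Σ_{k=0}^{9} (-1)^k·9!/k!
= 9! - 9!/1! + 9!/2! - 9!/3! + 9!/4! - 9!/5! + 9!/6! - 9!/7! + 9!/8! - 9!/9!
= 362880 - 362880 + 181440 - 60480 + 15120 - 3024 + 504 - 72 + 9 - 1
= 133496

133496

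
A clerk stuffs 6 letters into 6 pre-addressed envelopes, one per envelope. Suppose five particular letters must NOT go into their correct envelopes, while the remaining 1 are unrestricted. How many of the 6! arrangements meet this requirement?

309

Inclusion-exclusion on the 5 forbidden self-matches:
Σ_{j=0}^{5} (-1)^j C(5,j)(6-j)!
= C(5,0)·6! - C(5,1)·5! + C(5,2)·4! - C(5,3)·3! + C(5,4)·2! - C(5,5)·1!
= 720 - 600 + 240 - 60 + 10 - 1
= 309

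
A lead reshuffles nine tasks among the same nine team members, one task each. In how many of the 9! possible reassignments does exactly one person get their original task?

133497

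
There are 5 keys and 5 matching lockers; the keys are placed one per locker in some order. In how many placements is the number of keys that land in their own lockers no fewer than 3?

11

# with exactly i fixed is C(5,i)·!(5-i); sum over i=3..5:
  i=3: C(5,3)·!2 = 10·1 = 10
  i=4: C(5,4)·!1 = 5·0 = 0
  i=5: C(5,5)·!0 = 1·1 = 1
Total = 11.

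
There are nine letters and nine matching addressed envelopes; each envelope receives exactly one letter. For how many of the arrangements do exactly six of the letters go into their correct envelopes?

168

Pick the 6 fixed positions: C(9,6) = 84 ways.
The remaining 3 must be deranged: !3 = 2.
Total: 84 × 2 = 168.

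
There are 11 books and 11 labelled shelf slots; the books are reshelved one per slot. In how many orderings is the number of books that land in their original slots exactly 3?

2447445

Pick the 3 fixed positions: C(11,3) = 165 ways.
The remaining 8 must be deranged: !8 = 14833.
Total: 165 × 14833 = 2447445.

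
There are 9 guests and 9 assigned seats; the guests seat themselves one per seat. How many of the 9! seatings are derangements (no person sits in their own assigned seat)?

By inclusion-exclusion, !9 = Σ (-1)^k · 9!/k! for k=0..9
= 9! - 9!/1! + 9!/2! - 9!/3! + 9!/4! - 9!/5! + 9!/6! - 9!/7! + 9!/8! - 9!/9!
= 362880 - 362880 + 181440 - 60480 + 15120 - 3024 + 504 - 72 + 9 - 1
= 133496

133496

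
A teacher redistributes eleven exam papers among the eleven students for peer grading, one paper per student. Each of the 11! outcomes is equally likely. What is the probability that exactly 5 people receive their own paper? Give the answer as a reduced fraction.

53/17280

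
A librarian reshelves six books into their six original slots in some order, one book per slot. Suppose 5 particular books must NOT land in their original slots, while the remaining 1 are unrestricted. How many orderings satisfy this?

Inclusion-exclusion on the 5 forbidden self-matches:
Σ_{j=0}^{5} (-1)^j C(5,j)(6-j)!
= C(5,0)·6! - C(5,1)·5! + C(5,2)·4! - C(5,3)·3! + C(5,4)·2! - C(5,5)·1!
= 720 - 600 + 240 - 60 + 10 - 1
= 309

309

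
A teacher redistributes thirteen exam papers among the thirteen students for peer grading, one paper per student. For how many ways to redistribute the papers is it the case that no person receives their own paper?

Use !n = (n-1)(!(n-1) + !(n-2)).
!13 = 12·(176214841 + 14684570) = 12·190899411 = 2290792932

2290792932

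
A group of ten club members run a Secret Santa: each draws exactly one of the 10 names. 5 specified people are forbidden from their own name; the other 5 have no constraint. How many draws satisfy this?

Inclusion-exclusion on the 5 forbidden self-matches:
Σ_{j=0}^{5} (-1)^j C(5,j)(10-j)!
= C(5,0)·10! - C(5,1)·9! + C(5,2)·8! - C(5,3)·7! + C(5,4)·6! - C(5,5)·5!
= 3628800 - 1814400 + 403200 - 50400 + 3600 - 120
= 2170680

2170680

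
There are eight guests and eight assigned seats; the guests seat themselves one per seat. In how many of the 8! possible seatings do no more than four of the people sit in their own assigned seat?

Sum C(8,i)·!(8-i) for i = 0..4:
  i=0: C(8,0)·!8 = 1·14833 = 14833
  i=1: C(8,1)·!7 = 8·1854 = 14832
  i=2: C(8,2)·!6 = 28·265 = 7420
  i=3: C(8,3)·!5 = 56·44 = 2464
  i=4: C(8,4)·!4 = 70·9 = 630
Total = 40179.

40179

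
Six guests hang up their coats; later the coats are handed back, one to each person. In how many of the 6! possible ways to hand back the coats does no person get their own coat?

Use !n = n·!(n-1) + (-1)^n.
!6 = 6·44 + 1 = 265

265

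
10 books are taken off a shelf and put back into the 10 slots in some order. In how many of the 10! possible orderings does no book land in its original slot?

1334961

The number of derangements of 10 is !10 = Σ_{k=0}^{10} (-1)^k·10!/k!
= 10! - 10!/1! + 10!/2! - 10!/3! + 10!/4! - 10!/5! + 10!/6! - 10!/7! + 10!/8! - 10!/9! + 10!/10!
= 3628800 - 3628800 + 1814400 - 604800 + 151200 - 30240 + 5040 - 720 + 90 - 10 + 1
= 1334961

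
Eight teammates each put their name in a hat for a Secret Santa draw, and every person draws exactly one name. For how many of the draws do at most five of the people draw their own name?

Sum C(8,i)·!(8-i) for i = 0..5:
  i=0: C(8,0)·!8 = 1·14833 = 14833
  i=1: C(8,1)·!7 = 8·1854 = 14832
  i=2: C(8,2)·!6 = 28·265 = 7420
  i=3: C(8,3)·!5 = 56·44 = 2464
  i=4: C(8,4)·!4 = 70·9 = 630
  i=5: C(8,5)·!3 = 56·2 = 112
Total = 40291.

40291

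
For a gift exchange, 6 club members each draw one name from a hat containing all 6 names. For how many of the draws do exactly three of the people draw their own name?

40

Pick the 3 fixed positions: C(6,3) = 20 ways.
The other 3 form a derangement: !3 = 2.
Total: 20 × 2 = 40.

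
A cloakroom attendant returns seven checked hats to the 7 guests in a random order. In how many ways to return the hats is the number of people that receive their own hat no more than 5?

Sum C(7,i)·!(7-i) for i = 0..5:
  i=0: C(7,0)·!7 = 1·1854 = 1854
  i=1: C(7,1)·!6 = 7·265 = 1855
  i=2: C(7,2)·!5 = 21·44 = 924
  i=3: C(7,3)·!4 = 35·9 = 315
  i=4: C(7,4)·!3 = 35·2 = 70
  i=5: C(7,5)·!2 = 21·1 = 21
Total = 5039.

5039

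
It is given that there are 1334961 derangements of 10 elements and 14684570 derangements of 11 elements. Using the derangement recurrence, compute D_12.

176214841

D_12 = (12-1)·(D_11 + D_10) = 11·(14684570 + 1334961) = 11·16019531 = 176214841.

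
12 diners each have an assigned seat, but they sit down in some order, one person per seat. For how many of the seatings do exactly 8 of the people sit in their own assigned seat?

4455

Pick the 8 fixed positions: C(12,8) = 495 ways.
The other 4 form a derangement: !4 = 9.
Total: 495 × 9 = 4455.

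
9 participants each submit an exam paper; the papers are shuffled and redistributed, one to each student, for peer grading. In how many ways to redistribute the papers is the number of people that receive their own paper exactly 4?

Choose which 4 of the 9 are fixed: C(9,4) = 126.
The remaining 5 must be deranged: !5 = 44.
Total: 126 × 44 = 5544.

5544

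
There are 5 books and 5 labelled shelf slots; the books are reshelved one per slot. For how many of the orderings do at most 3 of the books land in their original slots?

Sum C(5,i)·!(5-i) for i = 0..3:
  i=0: C(5,0)·!5 = 1·44 = 44
  i=1: C(5,1)·!4 = 5·9 = 45
  i=2: C(5,2)·!3 = 10·2 = 20
  i=3: C(5,3)·!2 = 10·1 = 10
Total = 119.

119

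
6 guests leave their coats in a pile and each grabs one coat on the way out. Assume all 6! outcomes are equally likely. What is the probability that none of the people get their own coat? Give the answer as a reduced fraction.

53/144

Favorable outcomes: !6 = 265.
Total outcomes: 6! = 720.
Probability = 265/720 = 53/144.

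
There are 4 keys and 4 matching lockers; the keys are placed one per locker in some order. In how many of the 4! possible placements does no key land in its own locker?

9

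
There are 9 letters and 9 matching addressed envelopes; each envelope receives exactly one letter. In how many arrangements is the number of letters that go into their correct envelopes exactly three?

22260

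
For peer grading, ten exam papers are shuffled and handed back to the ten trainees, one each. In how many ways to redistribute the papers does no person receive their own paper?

1334961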